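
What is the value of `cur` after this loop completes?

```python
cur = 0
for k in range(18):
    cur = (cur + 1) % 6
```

Increment mod 6, 18 times = 0
`cur` takes the values: 0 → 1 → 2 → 3 → 4 → 5 → 0 → 1 → 2 → 3 → 4 → 5 → 0 → 1 → 2 → 3 → 4 → 5 → 0

Answer: 0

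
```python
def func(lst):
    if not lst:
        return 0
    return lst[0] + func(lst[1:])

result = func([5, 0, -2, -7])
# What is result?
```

5 + 0 + (-2) + (-7) + 0 = -4

Answer: -4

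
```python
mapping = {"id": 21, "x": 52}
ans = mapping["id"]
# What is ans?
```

Trace:
`mapping = {"id": 21, "x": 52}` → mapping = {'id': 21, 'x': 52}
`ans = mapping["id"]` → ans = 21
So ans = 21

Answer: 21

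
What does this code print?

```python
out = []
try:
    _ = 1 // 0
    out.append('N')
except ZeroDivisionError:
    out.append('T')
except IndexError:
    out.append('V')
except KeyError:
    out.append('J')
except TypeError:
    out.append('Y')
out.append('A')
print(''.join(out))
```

Execution trace: 'T' (except ZeroDivisionError) → 'A' (after the try/except). Output: TA

Answer: TA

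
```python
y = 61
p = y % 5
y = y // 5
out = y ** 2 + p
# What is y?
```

Trace:
`y = 61` → y = 61
`p = y % 5` → p = 1
`y = y // 5` → y = 12
`out = y ** 2 + p` → out = 145
So y = 12

Answer: 12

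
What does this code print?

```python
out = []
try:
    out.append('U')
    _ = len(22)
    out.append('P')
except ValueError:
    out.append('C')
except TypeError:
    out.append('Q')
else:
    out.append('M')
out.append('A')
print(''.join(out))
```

Execution trace: 'U' (try body) → 'Q' (except TypeError) → 'A' (after the try/except). Output: UQA

Answer: UQA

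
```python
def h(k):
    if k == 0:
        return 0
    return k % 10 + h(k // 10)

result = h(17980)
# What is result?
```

Sum of digits of 17980: 0 + 8 + 9 + 7 + 1 = 25

Answer: 25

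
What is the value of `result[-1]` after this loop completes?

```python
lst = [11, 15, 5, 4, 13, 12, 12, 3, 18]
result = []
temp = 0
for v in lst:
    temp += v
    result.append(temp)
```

Cumulative sum ends at 93
`result` takes the values: [] → [11] → [11, 26] → [11, 26, 31] → [11, 26, 31, 35] → [11, 26, 31, 35, 48] → [11, 26, 31, 35, 48, 60] → [11, 26, 31, 35, 48, 60, 72] → [11, 26, 31, 35, 48, 60, 72, 75] → [11, 26, 31, 35, 48, 60, 72, 75, 93]
So `result[-1]` = 93

Answer: 93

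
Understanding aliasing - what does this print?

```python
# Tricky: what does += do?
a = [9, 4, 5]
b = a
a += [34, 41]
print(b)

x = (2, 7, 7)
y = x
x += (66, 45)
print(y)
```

Key concept: += behavior differs for mutable vs immutable.
Step by step:
`a = [9, 4, 5]` → a = [9, 4, 5]
`b = a` → b = [9, 4, 5] (same object as a)
`a += [34, 41]` → a = [9, 4, 5, 34, 41] (same object as b); b = [9, 4, 5, 34, 41] (same object as a)
`print(b)` → prints [9, 4, 5, 34, 41]
`x = (2, 7, 7)` → x = (2, 7, 7)
`y = x` → y = (2, 7, 7)
`x += (66, 45)` → x = (2, 7, 7, 66, 45)
`print(y)` → prints (2, 7, 7)

Answer:
[9, 4, 5, 34, 41]
(2, 7, 7)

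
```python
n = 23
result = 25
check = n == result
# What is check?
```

Trace:
`n = 23` → n = 23
`result = 25` → result = 25
`check = n == result` → check = False
So check = False

Answer: False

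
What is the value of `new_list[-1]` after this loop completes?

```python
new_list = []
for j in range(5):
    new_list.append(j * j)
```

Last element of squares 0 to 4
`new_list` takes the values: [] → [0] → [0, 1] → [0, 1, 4] → [0, 1, 4, 9] → [0, 1, 4, 9, 16]
So `new_list[-1]` = 16

Answer: 16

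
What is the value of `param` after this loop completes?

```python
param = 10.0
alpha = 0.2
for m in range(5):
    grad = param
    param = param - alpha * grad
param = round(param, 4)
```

Gradient descent: w = 10.0 * (1 - 0.2)^5
`param` takes the values: 10.0 → 8.0 → 6.4 → 5.12 → 4.096 → 3.2768

Answer: 3.2768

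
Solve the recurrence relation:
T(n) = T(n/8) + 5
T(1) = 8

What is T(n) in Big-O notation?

Each step divides n by 8 and adds 5. After log_8(n) steps we reach T(1)=8. So T(n) = 5·log_8(n) + 8 = O(log n).

Answer: O(log n)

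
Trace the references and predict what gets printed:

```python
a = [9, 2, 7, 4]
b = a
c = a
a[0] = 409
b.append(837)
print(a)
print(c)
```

Key concept: multiple aliases.
Step by step:
`a = [9, 2, 7, 4]` → a = [9, 2, 7, 4]
`b = a` → b = [9, 2, 7, 4] (same object as a)
`c = a` → c = [9, 2, 7, 4] (same object as a, b)
`a[0] = 409` → a = [409, 2, 7, 4] (same object as b, c); b = [409, 2, 7, 4] (same object as a, c); c = [409, 2, 7, 4] (same object as a, b)
`b.append(837)` → a = [409, 2, 7, 4, 837] (same object as b, c); b = [409, 2, 7, 4, 837] (same object as a, c); c = [409, 2, 7, 4, 837] (same object as a, b)
`print(a)` → prints [409, 2, 7, 4, 837]
`print(c)` → prints [409, 2, 7, 4, 837]

Answer:
[409, 2, 7, 4, 837]
[409, 2, 7, 4, 837]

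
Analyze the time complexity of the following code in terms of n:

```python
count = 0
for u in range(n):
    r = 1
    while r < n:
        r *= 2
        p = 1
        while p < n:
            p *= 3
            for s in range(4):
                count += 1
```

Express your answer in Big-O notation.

Each loop level contributes: n × log n × log n × 1. Multiplying the contributions gives O(n log² n).

Answer: O(n log² n)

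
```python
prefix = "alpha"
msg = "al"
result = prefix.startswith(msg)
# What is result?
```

Trace:
`prefix = "alpha"` → prefix = 'alpha'
`msg = "al"` → msg = 'al'
`result = prefix.startswith(msg)` → result = True
So result = True

Answer: True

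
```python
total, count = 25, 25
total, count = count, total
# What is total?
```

Trace:
`total, count = 25, 25` → total = 25; count = 25
`total, count = count, total` → total = 25; count = 25
So total = 25

Answer: 25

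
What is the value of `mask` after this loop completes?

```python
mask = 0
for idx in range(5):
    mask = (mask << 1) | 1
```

Build 5 consecutive 1-bits: 0b11111
`mask` takes the values: 0 → 1 → 3 → 7 → 15 → 31

Answer: 31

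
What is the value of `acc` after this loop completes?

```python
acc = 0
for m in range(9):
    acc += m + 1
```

Start at 0, add 1 to 9 = 45
`acc` takes the values: 0 → 1 → 3 → 6 → 10 → 15 → 21 → 28 → 36 → 45

Answer: 45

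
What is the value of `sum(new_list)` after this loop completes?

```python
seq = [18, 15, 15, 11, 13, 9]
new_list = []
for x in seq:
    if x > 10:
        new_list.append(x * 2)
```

Sum of doubled values > 10
`new_list` takes the values: [] → [36] → [36, 30] → [36, 30, 30] → [36, 30, 30, 22] → [36, 30, 30, 22, 26]
So `sum(new_list)` = 144

Answer: 144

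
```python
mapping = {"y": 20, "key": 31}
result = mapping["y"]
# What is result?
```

Trace:
`mapping = {"y": 20, "key": 31}` → mapping = {'y': 20, 'key': 31}
`result = mapping["y"]` → result = 20
So result = 20

Answer: 20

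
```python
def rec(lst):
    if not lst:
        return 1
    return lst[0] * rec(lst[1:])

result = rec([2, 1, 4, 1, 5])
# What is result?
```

Product over [2, 1, 4, 1, 5] = 2 * 1 * 4 * 1 * 5 = 40

Answer: 40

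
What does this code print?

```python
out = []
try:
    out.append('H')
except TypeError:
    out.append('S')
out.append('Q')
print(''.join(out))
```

Execution trace: 'H' (try body, no exception) → 'Q' (after the try/except). Output: HQ

Answer: HQ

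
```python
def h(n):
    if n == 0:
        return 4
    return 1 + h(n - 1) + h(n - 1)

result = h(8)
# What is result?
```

h(n) = 1 + 2·h(n-1), h(0)=4. Closed form: (4+1)·2^8 - 1 = 1279.

Answer: 1279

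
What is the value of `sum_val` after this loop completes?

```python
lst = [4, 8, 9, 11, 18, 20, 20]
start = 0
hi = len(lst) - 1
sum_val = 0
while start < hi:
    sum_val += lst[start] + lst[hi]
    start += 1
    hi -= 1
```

Sum of pairs from ends
`sum_val` takes the values: 0 → 24 → 52 → 79

Answer: 79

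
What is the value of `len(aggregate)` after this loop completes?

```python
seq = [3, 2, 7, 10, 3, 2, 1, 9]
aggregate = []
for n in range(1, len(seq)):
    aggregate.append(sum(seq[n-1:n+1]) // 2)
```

Number of 2-element averages
`aggregate` takes the values: [] → [2] → [2, 4] → [2, 4, 8] → [2, 4, 8, 6] → [2, 4, 8, 6, 2] → [2, 4, 8, 6, 2, 1] → [2, 4, 8, 6, 2, 1, 5]
So `len(aggregate)` = 7

Answer: 7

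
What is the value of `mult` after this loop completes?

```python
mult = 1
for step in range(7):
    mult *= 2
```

2^7 = 128
`mult` takes the values: 1 → 2 → 4 → 8 → 16 → 32 → 64 → 128

Answer: 128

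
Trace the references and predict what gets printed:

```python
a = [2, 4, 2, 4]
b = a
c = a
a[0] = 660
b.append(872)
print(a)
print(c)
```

Key concept: multiple aliases.
Step by step:
`a = [2, 4, 2, 4]` → a = [2, 4, 2, 4]
`b = a` → b = [2, 4, 2, 4] (same object as a)
`c = a` → c = [2, 4, 2, 4] (same object as a, b)
`a[0] = 660` → a = [660, 4, 2, 4] (same object as b, c); b = [660, 4, 2, 4] (same object as a, c); c = [660, 4, 2, 4] (same object as a, b)
`b.append(872)` → a = [660, 4, 2, 4, 872] (same object as b, c); b = [660, 4, 2, 4, 872] (same object as a, c); c = [660, 4, 2, 4, 872] (same object as a, b)
`print(a)` → prints [660, 4, 2, 4, 872]
`print(c)` → prints [660, 4, 2, 4, 872]

Answer:
[660, 4, 2, 4, 872]
[660, 4, 2, 4, 872]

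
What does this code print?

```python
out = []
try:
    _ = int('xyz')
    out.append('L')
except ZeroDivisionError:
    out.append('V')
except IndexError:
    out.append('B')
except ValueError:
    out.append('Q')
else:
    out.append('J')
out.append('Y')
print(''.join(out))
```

Execution trace: 'Q' (except ValueError) → 'Y' (after the try/except). Output: QY

Answer: QY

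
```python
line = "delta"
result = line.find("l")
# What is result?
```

Trace:
`line = "delta"` → line = 'delta'
`result = line.find("l")` → result = 2
So result = 2

Answer: 2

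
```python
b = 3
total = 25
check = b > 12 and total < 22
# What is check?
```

Trace:
`b = 3` → b = 3
`total = 25` → total = 25
`check = b > 12 and total < 22` → check = False
So check = False

Answer: False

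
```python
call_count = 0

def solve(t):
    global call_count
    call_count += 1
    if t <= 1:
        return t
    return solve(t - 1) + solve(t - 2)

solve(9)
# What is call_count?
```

Calls(t) = 1 + Calls(t-1) + Calls(t-2); Calls(0)=Calls(1)=1. For t=9 this gives 109.

Answer: 109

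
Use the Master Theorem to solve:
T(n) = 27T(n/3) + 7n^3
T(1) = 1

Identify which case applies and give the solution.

a=27, b=3, f(n)=7n^3. log_3(27) = 3. Since c=3 = 3, Case 2 applies: T(n) = Θ(n^log_b(a) · log n) = O(n^3 log n).

Answer: O(n^3 log n) - Case 2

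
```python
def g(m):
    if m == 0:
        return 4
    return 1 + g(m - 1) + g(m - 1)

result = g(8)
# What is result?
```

g(m) = 1 + 2·g(m-1), g(0)=4. Closed form: (4+1)·2^8 - 1 = 1279.

Answer: 1279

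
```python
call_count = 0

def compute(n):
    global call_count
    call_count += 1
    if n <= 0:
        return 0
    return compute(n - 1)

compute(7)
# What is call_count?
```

Linear recursion stepping by 1: 8 calls from n=7 down to ≤0.

Answer: 8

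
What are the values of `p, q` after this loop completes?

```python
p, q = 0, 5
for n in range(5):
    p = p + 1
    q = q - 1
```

p goes 0→5, q goes 5→0
`p, q` takes the values: (0, 5) → (1, 5) → (1, 4) → (2, 4) → (2, 3) → (3, 3) → (3, 2) → (4, 2) → (4, 1) → (5, 1) → (5, 0)

Answer: 5, 0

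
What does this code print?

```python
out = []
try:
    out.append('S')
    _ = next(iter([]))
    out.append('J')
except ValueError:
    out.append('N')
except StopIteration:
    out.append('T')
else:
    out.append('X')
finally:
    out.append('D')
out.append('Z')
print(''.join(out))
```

Execution trace: 'S' (try body) → 'T' (except StopIteration) → 'D' (finally) → 'Z' (after the try/except). Output: STDZ

Answer: STDZ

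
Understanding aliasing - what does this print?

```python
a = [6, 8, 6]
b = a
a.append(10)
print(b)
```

Key concept: basic list aliasing.
Step by step:
`a = [6, 8, 6]` → a = [6, 8, 6]
`b = a` → b = [6, 8, 6] (same object as a)
`a.append(10)` → a = [6, 8, 6, 10] (same object as b); b = [6, 8, 6, 10] (same object as a)
`print(b)` → prints [6, 8, 6, 10]

Answer: [6, 8, 6, 10]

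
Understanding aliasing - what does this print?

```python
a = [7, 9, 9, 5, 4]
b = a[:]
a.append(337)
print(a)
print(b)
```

Key concept: slice [:] creates copy.
Step by step:
`a = [7, 9, 9, 5, 4]` → a = [7, 9, 9, 5, 4]
`b = a[:]` → b = [7, 9, 9, 5, 4]
`a.append(337)` → a = [7, 9, 9, 5, 4, 337]
`print(a)` → prints [7, 9, 9, 5, 4, 337]
`print(b)` → prints [7, 9, 9, 5, 4]

Answer:
[7, 9, 9, 5, 4, 337]
[7, 9, 9, 5, 4]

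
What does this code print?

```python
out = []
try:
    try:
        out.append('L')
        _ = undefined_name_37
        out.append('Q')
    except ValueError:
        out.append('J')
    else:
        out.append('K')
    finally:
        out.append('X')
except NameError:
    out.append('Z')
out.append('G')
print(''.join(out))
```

Execution trace: 'L' (try body) → 'X' (finally) → 'Z' (outer except NameError) → 'G' (after the try/except). Output: LXZG

Answer: LXZG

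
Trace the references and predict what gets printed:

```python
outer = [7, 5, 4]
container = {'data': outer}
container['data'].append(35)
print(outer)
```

Key concept: dict holds reference to list.
Step by step:
`outer = [7, 5, 4]` → outer = [7, 5, 4]
`container = {'data': outer}` → container = {'data': [7, 5, 4]}
`container['data'].append(35)` → outer = [7, 5, 4, 35]; container = {'data': [7, 5, 4, 35]}
`print(outer)` → prints [7, 5, 4, 35]

Answer: [7, 5, 4, 35]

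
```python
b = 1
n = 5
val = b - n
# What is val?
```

Trace:
`b = 1` → b = 1
`n = 5` → n = 5
`val = b - n` → val = -4
So val = -4

Answer: -4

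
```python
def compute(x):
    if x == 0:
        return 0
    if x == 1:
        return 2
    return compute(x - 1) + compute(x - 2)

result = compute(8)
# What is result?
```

Build up from base cases: compute(0)=0, compute(1)=2, compute(2)=2, compute(3)=4, compute(4)=6, compute(5)=10, compute(6)=16, ..., compute(8)=42

Answer: 42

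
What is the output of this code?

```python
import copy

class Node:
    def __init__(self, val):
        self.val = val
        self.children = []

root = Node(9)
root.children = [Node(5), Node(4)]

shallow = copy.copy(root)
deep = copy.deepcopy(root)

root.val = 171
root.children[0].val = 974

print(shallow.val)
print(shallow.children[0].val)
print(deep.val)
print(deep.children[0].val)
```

Key concept: deep copy with custom objects.
Step by step:
`root = Node(9)` → root = Node(val=9, children=[])
`root.children = [Node(5), Node(4)]` → root = Node(val=9, children=[Node(val=5, children=[]), Node(val=4, children=[])])
`shallow = copy.copy(root)` → shallow = Node(val=9, children=[Node(val=5, children=[]), Node(val=4, children=[])])
`deep = copy.deepcopy(root)` → deep = Node(val=9, children=[Node(val=5, children=[]), Node(val=4, children=[])])
`root.val = 171` → root = Node(val=171, children=[Node(val=5, children=[]), Node(val=4, children=[])])
`root.children[0].val = 974` → root = Node(val=171, children=[Node(val=974, children=[]), Node(val=4, children=[])]); shallow = Node(val=9, children=[Node(val=974, children=[]), Node(val=4, children=[])])
`print(shallow.val)` → prints 9
`print(shallow.children[0].val)` → prints 974
`print(deep.val)` → prints 9
`print(deep.children[0].val)` → prints 5

Answer:
9
974
9
5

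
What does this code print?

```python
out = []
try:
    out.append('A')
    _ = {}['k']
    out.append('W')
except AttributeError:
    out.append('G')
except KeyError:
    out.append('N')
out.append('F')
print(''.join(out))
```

Execution trace: 'A' (try body) → 'N' (except KeyError) → 'F' (after the try/except). Output: ANF

Answer: ANF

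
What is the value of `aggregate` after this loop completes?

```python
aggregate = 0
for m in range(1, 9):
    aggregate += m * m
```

Sum of squares 1² to 8² = 204
`aggregate` takes the values: 0 → 1 → 5 → 14 → 30 → 55 → 91 → 140 → 204

Answer: 204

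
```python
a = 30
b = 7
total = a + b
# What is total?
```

Trace:
`a = 30` → a = 30
`b = 7` → b = 7
`total = a + b` → total = 37
So total = 37

Answer: 37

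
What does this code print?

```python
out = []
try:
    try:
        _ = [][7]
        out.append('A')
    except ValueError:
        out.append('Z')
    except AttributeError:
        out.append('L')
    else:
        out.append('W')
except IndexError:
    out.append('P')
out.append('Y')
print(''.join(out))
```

Execution trace: 'P' (outer except IndexError) → 'Y' (after the try/except). Output: PY

Answer: PY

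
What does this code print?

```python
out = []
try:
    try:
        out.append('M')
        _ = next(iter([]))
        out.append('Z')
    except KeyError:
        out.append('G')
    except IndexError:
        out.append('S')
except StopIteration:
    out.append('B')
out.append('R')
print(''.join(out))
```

Execution trace: 'M' (try body) → 'B' (outer except StopIteration) → 'R' (after the try/except). Output: MBR

Answer: MBR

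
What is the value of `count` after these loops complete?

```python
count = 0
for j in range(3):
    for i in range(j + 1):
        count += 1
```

Triangle: 1 + 2 + ... + 3
`count` takes the values: 0 → 1 → 2 → 3 → 4 → 5 → 6

Answer: 6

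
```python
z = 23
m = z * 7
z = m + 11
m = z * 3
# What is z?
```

Trace:
`z = 23` → z = 23
`m = z * 7` → m = 161
`z = m + 11` → z = 172
`m = z * 3` → m = 516
So z = 172

Answer: 172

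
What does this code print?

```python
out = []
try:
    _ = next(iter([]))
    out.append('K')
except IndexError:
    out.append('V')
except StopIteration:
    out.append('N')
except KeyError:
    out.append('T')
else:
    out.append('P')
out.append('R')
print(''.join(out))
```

Execution trace: 'N' (except StopIteration) → 'R' (after the try/except). Output: NR

Answer: NR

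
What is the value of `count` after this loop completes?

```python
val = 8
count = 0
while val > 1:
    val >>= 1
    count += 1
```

Count right shifts until 1
`count` takes the values: 0 → 1 → 2 → 3

Answer: 3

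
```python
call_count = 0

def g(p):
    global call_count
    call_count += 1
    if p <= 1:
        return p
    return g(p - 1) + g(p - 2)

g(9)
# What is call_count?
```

Calls(p) = 1 + Calls(p-1) + Calls(p-2); Calls(0)=Calls(1)=1. For p=9 this gives 109.

Answer: 109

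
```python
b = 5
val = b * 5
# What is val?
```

Trace:
`b = 5` → b = 5
`val = b * 5` → val = 25
So val = 25

Answer: 25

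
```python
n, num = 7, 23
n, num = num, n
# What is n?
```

Trace:
`n, num = 7, 23` → n = 7; num = 23
`n, num = num, n` → n = 23; num = 7
So n = 23

Answer: 23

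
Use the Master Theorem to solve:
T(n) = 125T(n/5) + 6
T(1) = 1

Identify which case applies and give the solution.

a=125, b=5, f(n)=6. log_5(125) = 3. Since c=0 < 3, Case 1 applies: T(n) = Θ(n^log_b(a)) = O(n^3).

Answer: O(n^3) - Case 1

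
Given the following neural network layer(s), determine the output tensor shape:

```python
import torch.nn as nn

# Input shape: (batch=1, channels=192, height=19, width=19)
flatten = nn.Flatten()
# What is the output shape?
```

Input: (1, 192, 19, 19) -> Output: (1, 69312)

Answer: (1, 69312)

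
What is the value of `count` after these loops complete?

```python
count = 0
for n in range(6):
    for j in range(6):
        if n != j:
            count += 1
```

6² - 6 (exclude diagonal)
`count` takes the values: 0 → 1 → 2 → 3 → 4 → 5 → 6 → 7 → 8 → 9 → 10 → 11 → 12 → 13 → 14 → 15 → 16 → 17 → 18 → 19 → 20 → 21 → 22 → 23 → 24 → 25 → 26 → 27 → 28 → 29 → 30

Answer: 30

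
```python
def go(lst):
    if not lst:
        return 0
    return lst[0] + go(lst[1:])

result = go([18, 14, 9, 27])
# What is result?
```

18 + 14 + 9 + 27 + 0 = 68

Answer: 68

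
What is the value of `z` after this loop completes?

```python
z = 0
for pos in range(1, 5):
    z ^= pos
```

XOR of 1 to 4
`z` takes the values: 0 → 1 → 3 → 0 → 4

Answer: 4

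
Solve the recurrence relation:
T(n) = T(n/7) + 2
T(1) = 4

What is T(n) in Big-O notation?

Each step divides n by 7 and adds 2. After log_7(n) steps we reach T(1)=4. So T(n) = 2·log_7(n) + 4 = O(log n).

Answer: O(log n)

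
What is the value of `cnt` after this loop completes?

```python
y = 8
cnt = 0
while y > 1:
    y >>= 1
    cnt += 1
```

Count right shifts until 1
`cnt` takes the values: 0 → 1 → 2 → 3

Answer: 3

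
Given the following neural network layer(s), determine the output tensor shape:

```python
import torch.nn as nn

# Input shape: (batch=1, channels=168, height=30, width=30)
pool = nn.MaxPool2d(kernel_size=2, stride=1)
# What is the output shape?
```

Input: (1, 168, 30, 30) -> Output: (1, 168, 29, 29)

Answer: (1, 168, 29, 29)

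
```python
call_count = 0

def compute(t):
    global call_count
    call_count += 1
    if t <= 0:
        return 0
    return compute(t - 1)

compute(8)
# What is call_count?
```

Linear recursion stepping by 1: 9 calls from t=8 down to ≤0.

Answer: 9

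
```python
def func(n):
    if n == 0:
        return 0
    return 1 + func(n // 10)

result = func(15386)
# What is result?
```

Count of digits of 15386: 5

Answer: 5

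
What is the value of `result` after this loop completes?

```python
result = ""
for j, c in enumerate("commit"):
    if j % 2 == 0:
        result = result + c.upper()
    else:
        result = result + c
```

Uppercase even positions in 'commit'
`result` takes the values: "" → "C" → "Co" → "CoM" → "CoMm" → "CoMmI" → "CoMmIt"

Answer: "CoMmIt"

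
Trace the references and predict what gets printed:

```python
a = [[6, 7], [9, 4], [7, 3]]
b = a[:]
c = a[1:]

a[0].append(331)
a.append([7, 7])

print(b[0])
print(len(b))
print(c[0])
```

Key concept: slice with nested mutation.
Step by step:
`a = [[6, 7], [9, 4], [7, 3]]` → a = [[6, 7], [9, 4], [7, 3]]
`b = a[:]` → b = [[6, 7], [9, 4], [7, 3]]
`c = a[1:]` → c = [[9, 4], [7, 3]]
`a[0].append(331)` → a = [[6, 7, 331], [9, 4], [7, 3]]; b = [[6, 7, 331], [9, 4], [7, 3]]
`a.append([7, 7])` → a = [[6, 7, 331], [9, 4], [7, 3], [7, 7]]
`print(b[0])` → prints [6, 7, 331]
`print(len(b))` → prints 3
`print(c[0])` → prints [9, 4]

Answer:
[6, 7, 331]
3
[9, 4]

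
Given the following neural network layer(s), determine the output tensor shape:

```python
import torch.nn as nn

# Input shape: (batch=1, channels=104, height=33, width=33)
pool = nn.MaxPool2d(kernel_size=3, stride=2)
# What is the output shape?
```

Input: (1, 104, 33, 33) -> Output: (1, 104, 16, 16)

Answer: (1, 104, 16, 16)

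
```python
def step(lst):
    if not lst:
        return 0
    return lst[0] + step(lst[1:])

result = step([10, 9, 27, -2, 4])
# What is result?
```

10 + 9 + 27 + (-2) + 4 + 0 = 48

Answer: 48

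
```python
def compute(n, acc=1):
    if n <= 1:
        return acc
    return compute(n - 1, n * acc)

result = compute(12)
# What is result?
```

Accumulator trace (n, acc): (12, 1) -> (11, 12) -> (10, 132) -> (9, 1320) -> (8, 11880) -> (7, 95040) -> (6, 665280) -> (5, 3991680) -> (4, 19958400) -> (3, 79833600) -> (2, 239500800) -> (1, 479001600) -> return 479001600

Answer: 479001600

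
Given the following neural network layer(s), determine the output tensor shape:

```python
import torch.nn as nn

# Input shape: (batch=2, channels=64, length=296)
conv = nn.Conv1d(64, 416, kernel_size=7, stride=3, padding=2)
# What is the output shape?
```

Input: (2, 64, 296) -> Output: (2, 416, 98)

Answer: (2, 416, 98)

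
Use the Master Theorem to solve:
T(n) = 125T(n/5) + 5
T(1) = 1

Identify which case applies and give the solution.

a=125, b=5, f(n)=5. log_5(125) = 3. Since c=0 < 3, Case 1 applies: T(n) = Θ(n^log_b(a)) = O(n^3).

Answer: O(n^3) - Case 1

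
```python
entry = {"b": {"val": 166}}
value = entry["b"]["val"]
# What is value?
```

Trace:
`entry = {"b": {"val": 166}}` → entry = {'b': {'val': 166}}
`value = entry["b"]["val"]` → value = 166
So value = 166

Answer: 166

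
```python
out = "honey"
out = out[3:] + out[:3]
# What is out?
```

Trace:
`out = "honey"` → out = 'honey'
`out = out[3:] + out[:3]` → out = 'eyhon'
So out = 'eyhon'

Answer: 'eyhon'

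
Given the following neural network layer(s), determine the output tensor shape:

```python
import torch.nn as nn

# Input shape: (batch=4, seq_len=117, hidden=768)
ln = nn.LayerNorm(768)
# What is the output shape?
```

Input: (4, 117, 768) -> Output: (4, 117, 768)

Answer: (4, 117, 768)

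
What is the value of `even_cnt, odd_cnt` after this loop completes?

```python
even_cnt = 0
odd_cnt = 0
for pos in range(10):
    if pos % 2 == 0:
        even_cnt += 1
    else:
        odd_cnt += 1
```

Count evens and odds in range(10)
`even_cnt, odd_cnt` takes the values: (0, 0) → (1, 0) → (1, 1) → (2, 1) → (2, 2) → (3, 2) → (3, 3) → (4, 3) → (4, 4) → (5, 4) → (5, 5)

Answer: 5, 5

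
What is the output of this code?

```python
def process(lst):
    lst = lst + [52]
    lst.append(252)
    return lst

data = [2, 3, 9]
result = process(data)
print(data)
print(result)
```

Key concept: rebinding parameter vs mutation.
Step by step:
`data = [2, 3, 9]` → data = [2, 3, 9]
`result = process(data)` → result = [2, 3, 9, 52, 252]
`print(data)` → prints [2, 3, 9]
`print(result)` → prints [2, 3, 9, 52, 252]

Answer:
[2, 3, 9]
[2, 3, 9, 52, 252]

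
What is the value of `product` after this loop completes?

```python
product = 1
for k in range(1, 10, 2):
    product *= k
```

Product of 1, 3, 5, ... up to 9
`product` takes the values: 1 → 3 → 15 → 105 → 945

Answer: 945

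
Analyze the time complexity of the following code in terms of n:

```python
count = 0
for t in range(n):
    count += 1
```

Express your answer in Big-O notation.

Each loop level contributes: n. Multiplying the contributions gives O(n).

Answer: O(n)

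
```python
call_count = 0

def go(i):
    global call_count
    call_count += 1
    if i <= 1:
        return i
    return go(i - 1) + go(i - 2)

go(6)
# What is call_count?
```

Calls(i) = 1 + Calls(i-1) + Calls(i-2); Calls(0)=Calls(1)=1. For i=6 this gives 25.

Answer: 25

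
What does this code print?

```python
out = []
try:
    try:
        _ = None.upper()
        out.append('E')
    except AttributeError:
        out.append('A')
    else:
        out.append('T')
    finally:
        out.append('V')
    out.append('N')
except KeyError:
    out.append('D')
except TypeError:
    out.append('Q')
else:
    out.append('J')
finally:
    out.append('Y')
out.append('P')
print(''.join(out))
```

Execution trace: 'A' (inner except AttributeError) → 'V' (inner finally) → 'N' (try body, no exception) → 'J' (else) → 'Y' (finally) → 'P' (after the try/except). Output: AVNJYP

Answer: AVNJYP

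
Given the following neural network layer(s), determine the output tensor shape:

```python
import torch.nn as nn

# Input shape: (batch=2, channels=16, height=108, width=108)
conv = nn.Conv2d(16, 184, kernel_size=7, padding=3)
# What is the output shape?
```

Input: (2, 16, 108, 108) -> Output: (2, 184, 108, 108)

Answer: (2, 184, 108, 108)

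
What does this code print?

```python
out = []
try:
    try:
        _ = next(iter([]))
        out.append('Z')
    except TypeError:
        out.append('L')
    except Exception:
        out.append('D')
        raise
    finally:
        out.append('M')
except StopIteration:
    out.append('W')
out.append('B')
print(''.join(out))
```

Execution trace: 'D' (inner except Exception) → 'M' (inner finally) → 'W' (outer except StopIteration) → 'B' (after the try/except). Output: DMWB

Answer: DMWB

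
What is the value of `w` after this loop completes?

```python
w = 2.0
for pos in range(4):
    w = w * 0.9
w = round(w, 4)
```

Exponential decay: 2.0 * 0.9^4
`w` takes the values: 2.0 → 1.8 → 1.62 → 1.458 → 1.3122

Answer: 1.3122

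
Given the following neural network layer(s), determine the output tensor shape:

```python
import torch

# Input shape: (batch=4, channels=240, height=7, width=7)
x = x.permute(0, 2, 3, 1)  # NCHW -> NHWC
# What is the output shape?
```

Input: (4, 240, 7, 7) -> Output: (4, 7, 7, 240)

Answer: (4, 7, 7, 240)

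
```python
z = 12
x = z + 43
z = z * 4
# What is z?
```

Trace:
`z = 12` → z = 12
`x = z + 43` → x = 55
`z = z * 4` → z = 48
So z = 48

Answer: 48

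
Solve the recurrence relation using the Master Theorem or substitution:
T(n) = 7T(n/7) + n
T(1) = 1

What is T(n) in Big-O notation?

By Master Theorem: a=7, b=7, f(n)=n. Since log_7(7) = 1 and f(n) = Θ(n^1), Case 2 applies. T(n) = O(n log n).

Answer: O(n log n)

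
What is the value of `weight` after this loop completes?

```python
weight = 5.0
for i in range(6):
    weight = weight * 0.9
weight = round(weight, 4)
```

Exponential decay: 5.0 * 0.9^6
`weight` takes the values: 5.0 → 4.5 → 4.05 → 3.645 → 3.2805 → 2.95245 → 2.657205 → 2.6572

Answer: 2.6572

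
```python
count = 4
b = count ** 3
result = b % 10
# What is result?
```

Trace:
`count = 4` → count = 4
`b = count ** 3` → b = 64
`result = b % 10` → result = 4
So result = 4

Answer: 4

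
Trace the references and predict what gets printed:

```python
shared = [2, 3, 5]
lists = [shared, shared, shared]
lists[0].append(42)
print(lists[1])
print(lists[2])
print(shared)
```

Key concept: list of same reference.
Step by step:
`shared = [2, 3, 5]` → shared = [2, 3, 5]
`lists = [shared, shared, shared]` → lists = [[2, 3, 5], [2, 3, 5], [2, 3, 5]]
`lists[0].append(42)` → shared = [2, 3, 5, 42]; lists = [[2, 3, 5, 42], [2, 3, 5, 42], [2, 3, 5, 42]]
`print(lists[1])` → prints [2, 3, 5, 42]
`print(lists[2])` → prints [2, 3, 5, 42]
`print(shared)` → prints [2, 3, 5, 42]

Answer:
[2, 3, 5, 42]
[2, 3, 5, 42]
[2, 3, 5, 42]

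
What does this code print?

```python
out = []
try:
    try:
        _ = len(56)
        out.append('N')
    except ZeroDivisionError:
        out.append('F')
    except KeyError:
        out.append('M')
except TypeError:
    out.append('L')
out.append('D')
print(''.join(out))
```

Execution trace: 'L' (outer except TypeError) → 'D' (after the try/except). Output: LD

Answer: LD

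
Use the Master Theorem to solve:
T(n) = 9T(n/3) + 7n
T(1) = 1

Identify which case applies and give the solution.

a=9, b=3, f(n)=7n. log_3(9) = 2. Since c=1 < 2, Case 1 applies: T(n) = Θ(n^log_b(a)) = O(n^2).

Answer: O(n^2) - Case 1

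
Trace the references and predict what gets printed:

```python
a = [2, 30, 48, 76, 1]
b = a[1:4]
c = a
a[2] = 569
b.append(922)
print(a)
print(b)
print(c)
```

Key concept: slice vs alias.
Step by step:
`a = [2, 30, 48, 76, 1]` → a = [2, 30, 48, 76, 1]
`b = a[1:4]` → b = [30, 48, 76]
`c = a` → c = [2, 30, 48, 76, 1] (same object as a)
`a[2] = 569` → a = [2, 30, 569, 76, 1] (same object as c); c = [2, 30, 569, 76, 1] (same object as a)
`b.append(922)` → b = [30, 48, 76, 922]
`print(a)` → prints [2, 30, 569, 76, 1]
`print(b)` → prints [30, 48, 76, 922]
`print(c)` → prints [2, 30, 569, 76, 1]

Answer:
[2, 30, 569, 76, 1]
[30, 48, 76, 922]
[2, 30, 569, 76, 1]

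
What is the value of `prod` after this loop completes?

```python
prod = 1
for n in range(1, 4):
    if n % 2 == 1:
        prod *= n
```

Product of odd numbers 1 to 3
`prod` takes the values: 1 → 3

Answer: 3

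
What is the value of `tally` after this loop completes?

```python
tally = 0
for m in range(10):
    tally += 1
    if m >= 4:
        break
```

Loop breaks when m reaches 4, tally is 5
`tally` takes the values: 0 → 1 → 2 → 3 → 4 → 5

Answer: 5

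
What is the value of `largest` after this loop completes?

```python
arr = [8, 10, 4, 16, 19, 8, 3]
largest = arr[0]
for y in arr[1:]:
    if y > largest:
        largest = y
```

Maximum of [8, 10, 4, 16, 19, 8, 3]
`largest` takes the values: 8 → 10 → 16 → 19

Answer: 19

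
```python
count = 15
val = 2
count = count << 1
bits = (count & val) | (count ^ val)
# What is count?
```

Trace:
`count = 15` → count = 15
`val = 2` → val = 2
`count = count << 1` → count = 30
`bits = (count & val) | (count ^ val)` → bits = 30
So count = 30

Answer: 30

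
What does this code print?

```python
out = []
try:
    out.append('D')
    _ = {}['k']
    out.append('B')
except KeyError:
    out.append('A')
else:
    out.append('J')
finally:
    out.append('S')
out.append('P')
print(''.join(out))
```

Execution trace: 'D' (try body) → 'A' (except KeyError) → 'S' (finally) → 'P' (after the try/except). Output: DASP

Answer: DASP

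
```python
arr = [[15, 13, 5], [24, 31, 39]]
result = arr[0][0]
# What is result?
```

Trace:
`arr = [[15, 13, 5], [24, 31, 39]]` → arr = [[15, 13, 5], [24, 31, 39]]
`result = arr[0][0]` → result = 15
So result = 15

Answer: 15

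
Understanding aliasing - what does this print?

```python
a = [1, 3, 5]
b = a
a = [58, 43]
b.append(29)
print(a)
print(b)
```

Key concept: rebinding vs mutation: a is rebound to a new list, b still points at the original.
Step by step:
`a = [1, 3, 5]` → a = [1, 3, 5]
`b = a` → b = [1, 3, 5] (same object as a)
`a = [58, 43]` → a = [58, 43]
`b.append(29)` → b = [1, 3, 5, 29]
`print(a)` → prints [58, 43]
`print(b)` → prints [1, 3, 5, 29]

Answer:
[58, 43]
[1, 3, 5, 29]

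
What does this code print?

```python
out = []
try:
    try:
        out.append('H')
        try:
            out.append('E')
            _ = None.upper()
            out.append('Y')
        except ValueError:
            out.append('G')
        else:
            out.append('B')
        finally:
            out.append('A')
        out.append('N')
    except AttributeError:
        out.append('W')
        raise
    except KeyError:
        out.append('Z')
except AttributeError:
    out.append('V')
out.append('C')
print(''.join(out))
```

Execution trace: 'H' (try body) → 'E' (inner try body) → 'A' (inner finally) → 'W' (except AttributeError) → 'V' (outer except AttributeError) → 'C' (after the try/except). Output: HEAWVC

Answer: HEAWVC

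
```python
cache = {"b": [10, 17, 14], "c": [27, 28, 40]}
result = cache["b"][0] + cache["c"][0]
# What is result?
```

Trace:
`cache = {"b": [10, 17, 14], "c": [27, 28, 40]}` → cache = {'b': [10, 17, 14], 'c': [27, 28, 40]}
`result = cache["b"][0] + cache["c"][0]` → result = 37
So result = 37

Answer: 37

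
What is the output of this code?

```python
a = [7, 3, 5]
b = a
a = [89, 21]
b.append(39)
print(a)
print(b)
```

Key concept: rebinding vs mutation: a is rebound to a new list, b still points at the original.
Step by step:
`a = [7, 3, 5]` → a = [7, 3, 5]
`b = a` → b = [7, 3, 5] (same object as a)
`a = [89, 21]` → a = [89, 21]
`b.append(39)` → b = [7, 3, 5, 39]
`print(a)` → prints [89, 21]
`print(b)` → prints [7, 3, 5, 39]

Answer:
[89, 21]
[7, 3, 5, 39]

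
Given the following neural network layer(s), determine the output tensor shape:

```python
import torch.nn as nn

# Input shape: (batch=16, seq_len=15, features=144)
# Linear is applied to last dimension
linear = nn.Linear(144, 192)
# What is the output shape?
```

Input: (16, 15, 144) -> Output: (16, 15, 192)

Answer: (16, 15, 192)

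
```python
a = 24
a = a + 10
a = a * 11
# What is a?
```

Trace:
`a = 24` → a = 24
`a = a + 10` → a = 34
`a = a * 11` → a = 374
So a = 374

Answer: 374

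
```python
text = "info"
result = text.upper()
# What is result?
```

Trace:
`text = "info"` → text = 'info'
`result = text.upper()` → result = 'INFO'
So result = 'INFO'

Answer: 'INFO'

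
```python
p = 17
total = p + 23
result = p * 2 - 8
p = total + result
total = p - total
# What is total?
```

Trace:
`p = 17` → p = 17
`total = p + 23` → total = 40
`result = p * 2 - 8` → result = 26
`p = total + result` → p = 66
`total = p - total` → total = 26
So total = 26

Answer: 26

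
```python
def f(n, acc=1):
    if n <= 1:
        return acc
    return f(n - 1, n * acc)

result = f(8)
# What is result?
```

Accumulator trace (n, acc): (8, 1) -> (7, 8) -> (6, 56) -> (5, 336) -> (4, 1680) -> (3, 6720) -> (2, 20160) -> (1, 40320) -> return 40320

Answer: 40320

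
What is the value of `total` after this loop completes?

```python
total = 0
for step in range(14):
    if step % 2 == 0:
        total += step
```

Sum of even numbers 0 to 13
`total` takes the values: 0 → 2 → 6 → 12 → 20 → 30 → 42

Answer: 42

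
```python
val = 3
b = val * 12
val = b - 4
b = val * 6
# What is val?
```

Trace:
`val = 3` → val = 3
`b = val * 12` → b = 36
`val = b - 4` → val = 32
`b = val * 6` → b = 192
So val = 32

Answer: 32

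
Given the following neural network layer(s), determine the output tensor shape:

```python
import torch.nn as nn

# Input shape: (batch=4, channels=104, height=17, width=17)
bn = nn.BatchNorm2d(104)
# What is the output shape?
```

Input: (4, 104, 17, 17) -> Output: (4, 104, 17, 17)

Answer: (4, 104, 17, 17)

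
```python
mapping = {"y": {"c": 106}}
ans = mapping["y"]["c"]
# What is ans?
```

Trace:
`mapping = {"y": {"c": 106}}` → mapping = {'y': {'c': 106}}
`ans = mapping["y"]["c"]` → ans = 106
So ans = 106

Answer: 106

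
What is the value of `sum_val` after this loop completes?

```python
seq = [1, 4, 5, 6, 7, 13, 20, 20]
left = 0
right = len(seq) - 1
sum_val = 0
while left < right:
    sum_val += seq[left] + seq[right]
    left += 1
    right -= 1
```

Sum of pairs from ends
`sum_val` takes the values: 0 → 21 → 45 → 63 → 76

Answer: 76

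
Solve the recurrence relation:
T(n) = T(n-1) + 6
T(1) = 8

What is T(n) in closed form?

Unrolling: T(n) = T(1) + 6·(n-1) = 8 + 6(n-1) = 6n + 2.

Answer: T(n) = 6n + 2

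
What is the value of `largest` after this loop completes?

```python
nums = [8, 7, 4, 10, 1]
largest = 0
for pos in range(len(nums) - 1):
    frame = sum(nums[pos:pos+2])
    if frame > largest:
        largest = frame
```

Max sum of 2-element window in [8, 7, 4, 10, 1]
`largest` takes the values: 0 → 15

Answer: 15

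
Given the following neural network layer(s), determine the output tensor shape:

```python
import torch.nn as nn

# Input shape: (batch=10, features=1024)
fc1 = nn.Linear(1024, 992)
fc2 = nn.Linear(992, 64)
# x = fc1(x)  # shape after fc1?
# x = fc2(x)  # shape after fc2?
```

Input: (10, 1024) -> after fc1: (10, 992) -> Output: (10, 64)

Answer: (10, 64)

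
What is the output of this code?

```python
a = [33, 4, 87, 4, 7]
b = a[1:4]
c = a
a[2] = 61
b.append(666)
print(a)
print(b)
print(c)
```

Key concept: slice vs alias.
Step by step:
`a = [33, 4, 87, 4, 7]` → a = [33, 4, 87, 4, 7]
`b = a[1:4]` → b = [4, 87, 4]
`c = a` → c = [33, 4, 87, 4, 7] (same object as a)
`a[2] = 61` → a = [33, 4, 61, 4, 7] (same object as c); c = [33, 4, 61, 4, 7] (same object as a)
`b.append(666)` → b = [4, 87, 4, 666]
`print(a)` → prints [33, 4, 61, 4, 7]
`print(b)` → prints [4, 87, 4, 666]
`print(c)` → prints [33, 4, 61, 4, 7]

Answer:
[33, 4, 61, 4, 7]
[4, 87, 4, 666]
[33, 4, 61, 4, 7]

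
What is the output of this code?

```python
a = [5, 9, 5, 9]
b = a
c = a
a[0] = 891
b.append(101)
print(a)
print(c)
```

Key concept: multiple aliases.
Step by step:
`a = [5, 9, 5, 9]` → a = [5, 9, 5, 9]
`b = a` → b = [5, 9, 5, 9] (same object as a)
`c = a` → c = [5, 9, 5, 9] (same object as a, b)
`a[0] = 891` → a = [891, 9, 5, 9] (same object as b, c); b = [891, 9, 5, 9] (same object as a, c); c = [891, 9, 5, 9] (same object as a, b)
`b.append(101)` → a = [891, 9, 5, 9, 101] (same object as b, c); b = [891, 9, 5, 9, 101] (same object as a, c); c = [891, 9, 5, 9, 101] (same object as a, b)
`print(a)` → prints [891, 9, 5, 9, 101]
`print(c)` → prints [891, 9, 5, 9, 101]

Answer:
[891, 9, 5, 9, 101]
[891, 9, 5, 9, 101]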